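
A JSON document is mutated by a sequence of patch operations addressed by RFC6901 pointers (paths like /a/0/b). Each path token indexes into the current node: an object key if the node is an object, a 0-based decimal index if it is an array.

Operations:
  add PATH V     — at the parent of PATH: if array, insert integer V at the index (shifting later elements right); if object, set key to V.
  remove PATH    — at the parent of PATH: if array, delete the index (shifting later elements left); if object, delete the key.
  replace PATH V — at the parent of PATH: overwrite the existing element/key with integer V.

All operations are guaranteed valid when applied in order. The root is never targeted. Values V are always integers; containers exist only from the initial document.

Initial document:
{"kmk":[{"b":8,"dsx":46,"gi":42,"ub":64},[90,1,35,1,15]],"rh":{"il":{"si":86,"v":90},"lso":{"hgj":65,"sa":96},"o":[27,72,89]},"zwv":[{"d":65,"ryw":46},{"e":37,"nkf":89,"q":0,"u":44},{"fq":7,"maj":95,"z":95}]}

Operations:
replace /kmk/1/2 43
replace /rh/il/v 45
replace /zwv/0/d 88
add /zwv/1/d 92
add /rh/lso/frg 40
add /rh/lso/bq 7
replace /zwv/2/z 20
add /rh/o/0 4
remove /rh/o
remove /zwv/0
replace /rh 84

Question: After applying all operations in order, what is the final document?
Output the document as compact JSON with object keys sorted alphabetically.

Answer: {"kmk":[{"b":8,"dsx":46,"gi":42,"ub":64},[90,1,43,1,15]],"rh":84,"zwv":[{"d":92,"e":37,"nkf":89,"q":0,"u":44},{"fq":7,"maj":95,"z":20}]}

Derivation:
After op 1 (replace /kmk/1/2 43): {"kmk":[{"b":8,"dsx":46,"gi":42,"ub":64},[90,1,43,1,15]],"rh":{"il":{"si":86,"v":90},"lso":{"hgj":65,"sa":96},"o":[27,72,89]},"zwv":[{"d":65,"ryw":46},{"e":37,"nkf":89,"q":0,"u":44},{"fq":7,"maj":95,"z":95}]}
After op 2 (replace /rh/il/v 45): {"kmk":[{"b":8,"dsx":46,"gi":42,"ub":64},[90,1,43,1,15]],"rh":{"il":{"si":86,"v":45},"lso":{"hgj":65,"sa":96},"o":[27,72,89]},"zwv":[{"d":65,"ryw":46},{"e":37,"nkf":89,"q":0,"u":44},{"fq":7,"maj":95,"z":95}]}
After op 3 (replace /zwv/0/d 88): {"kmk":[{"b":8,"dsx":46,"gi":42,"ub":64},[90,1,43,1,15]],"rh":{"il":{"si":86,"v":45},"lso":{"hgj":65,"sa":96},"o":[27,72,89]},"zwv":[{"d":88,"ryw":46},{"e":37,"nkf":89,"q":0,"u":44},{"fq":7,"maj":95,"z":95}]}
After op 4 (add /zwv/1/d 92): {"kmk":[{"b":8,"dsx":46,"gi":42,"ub":64},[90,1,43,1,15]],"rh":{"il":{"si":86,"v":45},"lso":{"hgj":65,"sa":96},"o":[27,72,89]},"zwv":[{"d":88,"ryw":46},{"d":92,"e":37,"nkf":89,"q":0,"u":44},{"fq":7,"maj":95,"z":95}]}
After op 5 (add /rh/lso/frg 40): {"kmk":[{"b":8,"dsx":46,"gi":42,"ub":64},[90,1,43,1,15]],"rh":{"il":{"si":86,"v":45},"lso":{"frg":40,"hgj":65,"sa":96},"o":[27,72,89]},"zwv":[{"d":88,"ryw":46},{"d":92,"e":37,"nkf":89,"q":0,"u":44},{"fq":7,"maj":95,"z":95}]}
After op 6 (add /rh/lso/bq 7): {"kmk":[{"b":8,"dsx":46,"gi":42,"ub":64},[90,1,43,1,15]],"rh":{"il":{"si":86,"v":45},"lso":{"bq":7,"frg":40,"hgj":65,"sa":96},"o":[27,72,89]},"zwv":[{"d":88,"ryw":46},{"d":92,"e":37,"nkf":89,"q":0,"u":44},{"fq":7,"maj":95,"z":95}]}
After op 7 (replace /zwv/2/z 20): {"kmk":[{"b":8,"dsx":46,"gi":42,"ub":64},[90,1,43,1,15]],"rh":{"il":{"si":86,"v":45},"lso":{"bq":7,"frg":40,"hgj":65,"sa":96},"o":[27,72,89]},"zwv":[{"d":88,"ryw":46},{"d":92,"e":37,"nkf":89,"q":0,"u":44},{"fq":7,"maj":95,"z":20}]}
After op 8 (add /rh/o/0 4): {"kmk":[{"b":8,"dsx":46,"gi":42,"ub":64},[90,1,43,1,15]],"rh":{"il":{"si":86,"v":45},"lso":{"bq":7,"frg":40,"hgj":65,"sa":96},"o":[4,27,72,89]},"zwv":[{"d":88,"ryw":46},{"d":92,"e":37,"nkf":89,"q":0,"u":44},{"fq":7,"maj":95,"z":20}]}
After op 9 (remove /rh/o): {"kmk":[{"b":8,"dsx":46,"gi":42,"ub":64},[90,1,43,1,15]],"rh":{"il":{"si":86,"v":45},"lso":{"bq":7,"frg":40,"hgj":65,"sa":96}},"zwv":[{"d":88,"ryw":46},{"d":92,"e":37,"nkf":89,"q":0,"u":44},{"fq":7,"maj":95,"z":20}]}
After op 10 (remove /zwv/0): {"kmk":[{"b":8,"dsx":46,"gi":42,"ub":64},[90,1,43,1,15]],"rh":{"il":{"si":86,"v":45},"lso":{"bq":7,"frg":40,"hgj":65,"sa":96}},"zwv":[{"d":92,"e":37,"nkf":89,"q":0,"u":44},{"fq":7,"maj":95,"z":20}]}
After op 11 (replace /rh 84): {"kmk":[{"b":8,"dsx":46,"gi":42,"ub":64},[90,1,43,1,15]],"rh":84,"zwv":[{"d":92,"e":37,"nkf":89,"q":0,"u":44},{"fq":7,"maj":95,"z":20}]}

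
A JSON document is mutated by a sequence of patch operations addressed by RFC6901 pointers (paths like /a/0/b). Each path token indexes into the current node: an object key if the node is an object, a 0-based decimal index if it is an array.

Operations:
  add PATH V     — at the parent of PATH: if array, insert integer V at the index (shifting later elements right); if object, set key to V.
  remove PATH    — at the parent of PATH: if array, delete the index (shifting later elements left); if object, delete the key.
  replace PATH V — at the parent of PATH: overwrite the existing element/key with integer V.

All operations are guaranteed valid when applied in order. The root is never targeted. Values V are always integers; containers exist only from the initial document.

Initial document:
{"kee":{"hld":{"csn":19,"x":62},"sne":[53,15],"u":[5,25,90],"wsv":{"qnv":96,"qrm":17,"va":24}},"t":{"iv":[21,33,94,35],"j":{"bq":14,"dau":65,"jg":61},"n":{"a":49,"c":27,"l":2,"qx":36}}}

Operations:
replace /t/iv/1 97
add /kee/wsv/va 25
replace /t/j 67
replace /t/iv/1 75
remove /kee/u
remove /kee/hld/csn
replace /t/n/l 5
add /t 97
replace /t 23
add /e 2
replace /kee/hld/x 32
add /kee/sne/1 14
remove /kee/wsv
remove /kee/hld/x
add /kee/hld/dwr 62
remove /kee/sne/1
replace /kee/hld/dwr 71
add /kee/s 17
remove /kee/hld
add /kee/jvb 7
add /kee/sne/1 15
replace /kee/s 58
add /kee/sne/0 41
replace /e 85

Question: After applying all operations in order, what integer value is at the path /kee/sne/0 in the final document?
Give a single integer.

Answer: 41

Derivation:
After op 1 (replace /t/iv/1 97): {"kee":{"hld":{"csn":19,"x":62},"sne":[53,15],"u":[5,25,90],"wsv":{"qnv":96,"qrm":17,"va":24}},"t":{"iv":[21,97,94,35],"j":{"bq":14,"dau":65,"jg":61},"n":{"a":49,"c":27,"l":2,"qx":36}}}
After op 2 (add /kee/wsv/va 25): {"kee":{"hld":{"csn":19,"x":62},"sne":[53,15],"u":[5,25,90],"wsv":{"qnv":96,"qrm":17,"va":25}},"t":{"iv":[21,97,94,35],"j":{"bq":14,"dau":65,"jg":61},"n":{"a":49,"c":27,"l":2,"qx":36}}}
After op 3 (replace /t/j 67): {"kee":{"hld":{"csn":19,"x":62},"sne":[53,15],"u":[5,25,90],"wsv":{"qnv":96,"qrm":17,"va":25}},"t":{"iv":[21,97,94,35],"j":67,"n":{"a":49,"c":27,"l":2,"qx":36}}}
After op 4 (replace /t/iv/1 75): {"kee":{"hld":{"csn":19,"x":62},"sne":[53,15],"u":[5,25,90],"wsv":{"qnv":96,"qrm":17,"va":25}},"t":{"iv":[21,75,94,35],"j":67,"n":{"a":49,"c":27,"l":2,"qx":36}}}
After op 5 (remove /kee/u): {"kee":{"hld":{"csn":19,"x":62},"sne":[53,15],"wsv":{"qnv":96,"qrm":17,"va":25}},"t":{"iv":[21,75,94,35],"j":67,"n":{"a":49,"c":27,"l":2,"qx":36}}}
After op 6 (remove /kee/hld/csn): {"kee":{"hld":{"x":62},"sne":[53,15],"wsv":{"qnv":96,"qrm":17,"va":25}},"t":{"iv":[21,75,94,35],"j":67,"n":{"a":49,"c":27,"l":2,"qx":36}}}
After op 7 (replace /t/n/l 5): {"kee":{"hld":{"x":62},"sne":[53,15],"wsv":{"qnv":96,"qrm":17,"va":25}},"t":{"iv":[21,75,94,35],"j":67,"n":{"a":49,"c":27,"l":5,"qx":36}}}
After op 8 (add /t 97): {"kee":{"hld":{"x":62},"sne":[53,15],"wsv":{"qnv":96,"qrm":17,"va":25}},"t":97}
After op 9 (replace /t 23): {"kee":{"hld":{"x":62},"sne":[53,15],"wsv":{"qnv":96,"qrm":17,"va":25}},"t":23}
After op 10 (add /e 2): {"e":2,"kee":{"hld":{"x":62},"sne":[53,15],"wsv":{"qnv":96,"qrm":17,"va":25}},"t":23}
After op 11 (replace /kee/hld/x 32): {"e":2,"kee":{"hld":{"x":32},"sne":[53,15],"wsv":{"qnv":96,"qrm":17,"va":25}},"t":23}
After op 12 (add /kee/sne/1 14): {"e":2,"kee":{"hld":{"x":32},"sne":[53,14,15],"wsv":{"qnv":96,"qrm":17,"va":25}},"t":23}
After op 13 (remove /kee/wsv): {"e":2,"kee":{"hld":{"x":32},"sne":[53,14,15]},"t":23}
After op 14 (remove /kee/hld/x): {"e":2,"kee":{"hld":{},"sne":[53,14,15]},"t":23}
After op 15 (add /kee/hld/dwr 62): {"e":2,"kee":{"hld":{"dwr":62},"sne":[53,14,15]},"t":23}
After op 16 (remove /kee/sne/1): {"e":2,"kee":{"hld":{"dwr":62},"sne":[53,15]},"t":23}
After op 17 (replace /kee/hld/dwr 71): {"e":2,"kee":{"hld":{"dwr":71},"sne":[53,15]},"t":23}
After op 18 (add /kee/s 17): {"e":2,"kee":{"hld":{"dwr":71},"s":17,"sne":[53,15]},"t":23}
After op 19 (remove /kee/hld): {"e":2,"kee":{"s":17,"sne":[53,15]},"t":23}
After op 20 (add /kee/jvb 7): {"e":2,"kee":{"jvb":7,"s":17,"sne":[53,15]},"t":23}
After op 21 (add /kee/sne/1 15): {"e":2,"kee":{"jvb":7,"s":17,"sne":[53,15,15]},"t":23}
After op 22 (replace /kee/s 58): {"e":2,"kee":{"jvb":7,"s":58,"sne":[53,15,15]},"t":23}
After op 23 (add /kee/sne/0 41): {"e":2,"kee":{"jvb":7,"s":58,"sne":[41,53,15,15]},"t":23}
After op 24 (replace /e 85): {"e":85,"kee":{"jvb":7,"s":58,"sne":[41,53,15,15]},"t":23}
Value at /kee/sne/0: 41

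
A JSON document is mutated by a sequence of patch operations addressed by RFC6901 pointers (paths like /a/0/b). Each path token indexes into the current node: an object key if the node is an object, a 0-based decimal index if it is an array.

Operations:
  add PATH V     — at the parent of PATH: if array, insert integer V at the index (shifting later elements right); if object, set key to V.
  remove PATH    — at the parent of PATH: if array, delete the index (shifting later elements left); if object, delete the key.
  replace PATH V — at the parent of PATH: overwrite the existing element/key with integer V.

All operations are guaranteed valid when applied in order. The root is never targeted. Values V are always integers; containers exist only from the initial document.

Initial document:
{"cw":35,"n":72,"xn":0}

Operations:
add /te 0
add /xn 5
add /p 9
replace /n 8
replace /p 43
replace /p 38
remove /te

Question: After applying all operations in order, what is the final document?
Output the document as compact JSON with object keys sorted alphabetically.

Answer: {"cw":35,"n":8,"p":38,"xn":5}

Derivation:
After op 1 (add /te 0): {"cw":35,"n":72,"te":0,"xn":0}
After op 2 (add /xn 5): {"cw":35,"n":72,"te":0,"xn":5}
After op 3 (add /p 9): {"cw":35,"n":72,"p":9,"te":0,"xn":5}
After op 4 (replace /n 8): {"cw":35,"n":8,"p":9,"te":0,"xn":5}
After op 5 (replace /p 43): {"cw":35,"n":8,"p":43,"te":0,"xn":5}
After op 6 (replace /p 38): {"cw":35,"n":8,"p":38,"te":0,"xn":5}
After op 7 (remove /te): {"cw":35,"n":8,"p":38,"xn":5}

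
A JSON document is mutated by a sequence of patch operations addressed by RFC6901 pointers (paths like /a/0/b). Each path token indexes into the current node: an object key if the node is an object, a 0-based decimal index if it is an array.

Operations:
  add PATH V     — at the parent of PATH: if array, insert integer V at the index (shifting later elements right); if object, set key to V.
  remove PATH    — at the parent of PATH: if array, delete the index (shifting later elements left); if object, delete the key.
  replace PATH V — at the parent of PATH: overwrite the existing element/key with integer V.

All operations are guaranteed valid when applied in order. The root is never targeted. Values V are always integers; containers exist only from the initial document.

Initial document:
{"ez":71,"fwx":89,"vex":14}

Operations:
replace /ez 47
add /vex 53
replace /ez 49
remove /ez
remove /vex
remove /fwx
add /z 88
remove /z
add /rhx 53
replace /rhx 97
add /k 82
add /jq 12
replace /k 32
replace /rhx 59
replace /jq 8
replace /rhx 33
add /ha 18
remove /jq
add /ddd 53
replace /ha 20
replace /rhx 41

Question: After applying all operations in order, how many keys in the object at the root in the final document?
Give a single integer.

After op 1 (replace /ez 47): {"ez":47,"fwx":89,"vex":14}
After op 2 (add /vex 53): {"ez":47,"fwx":89,"vex":53}
After op 3 (replace /ez 49): {"ez":49,"fwx":89,"vex":53}
After op 4 (remove /ez): {"fwx":89,"vex":53}
After op 5 (remove /vex): {"fwx":89}
After op 6 (remove /fwx): {}
After op 7 (add /z 88): {"z":88}
After op 8 (remove /z): {}
After op 9 (add /rhx 53): {"rhx":53}
After op 10 (replace /rhx 97): {"rhx":97}
After op 11 (add /k 82): {"k":82,"rhx":97}
After op 12 (add /jq 12): {"jq":12,"k":82,"rhx":97}
After op 13 (replace /k 32): {"jq":12,"k":32,"rhx":97}
After op 14 (replace /rhx 59): {"jq":12,"k":32,"rhx":59}
After op 15 (replace /jq 8): {"jq":8,"k":32,"rhx":59}
After op 16 (replace /rhx 33): {"jq":8,"k":32,"rhx":33}
After op 17 (add /ha 18): {"ha":18,"jq":8,"k":32,"rhx":33}
After op 18 (remove /jq): {"ha":18,"k":32,"rhx":33}
After op 19 (add /ddd 53): {"ddd":53,"ha":18,"k":32,"rhx":33}
After op 20 (replace /ha 20): {"ddd":53,"ha":20,"k":32,"rhx":33}
After op 21 (replace /rhx 41): {"ddd":53,"ha":20,"k":32,"rhx":41}
Size at the root: 4

Answer: 4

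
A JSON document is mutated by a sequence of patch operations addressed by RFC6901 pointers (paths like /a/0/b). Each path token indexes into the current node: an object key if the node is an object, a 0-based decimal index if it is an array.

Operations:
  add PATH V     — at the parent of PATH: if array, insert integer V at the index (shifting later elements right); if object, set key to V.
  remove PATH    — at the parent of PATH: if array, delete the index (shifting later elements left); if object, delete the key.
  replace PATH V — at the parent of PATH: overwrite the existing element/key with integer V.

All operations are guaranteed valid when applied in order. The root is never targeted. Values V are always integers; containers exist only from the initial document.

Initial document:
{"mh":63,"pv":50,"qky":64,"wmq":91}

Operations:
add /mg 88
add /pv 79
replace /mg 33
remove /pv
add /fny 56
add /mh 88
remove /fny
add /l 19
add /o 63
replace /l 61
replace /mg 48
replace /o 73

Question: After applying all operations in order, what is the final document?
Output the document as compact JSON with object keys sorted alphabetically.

Answer: {"l":61,"mg":48,"mh":88,"o":73,"qky":64,"wmq":91}

Derivation:
After op 1 (add /mg 88): {"mg":88,"mh":63,"pv":50,"qky":64,"wmq":91}
After op 2 (add /pv 79): {"mg":88,"mh":63,"pv":79,"qky":64,"wmq":91}
After op 3 (replace /mg 33): {"mg":33,"mh":63,"pv":79,"qky":64,"wmq":91}
After op 4 (remove /pv): {"mg":33,"mh":63,"qky":64,"wmq":91}
After op 5 (add /fny 56): {"fny":56,"mg":33,"mh":63,"qky":64,"wmq":91}
After op 6 (add /mh 88): {"fny":56,"mg":33,"mh":88,"qky":64,"wmq":91}
After op 7 (remove /fny): {"mg":33,"mh":88,"qky":64,"wmq":91}
After op 8 (add /l 19): {"l":19,"mg":33,"mh":88,"qky":64,"wmq":91}
After op 9 (add /o 63): {"l":19,"mg":33,"mh":88,"o":63,"qky":64,"wmq":91}
After op 10 (replace /l 61): {"l":61,"mg":33,"mh":88,"o":63,"qky":64,"wmq":91}
After op 11 (replace /mg 48): {"l":61,"mg":48,"mh":88,"o":63,"qky":64,"wmq":91}
After op 12 (replace /o 73): {"l":61,"mg":48,"mh":88,"o":73,"qky":64,"wmq":91}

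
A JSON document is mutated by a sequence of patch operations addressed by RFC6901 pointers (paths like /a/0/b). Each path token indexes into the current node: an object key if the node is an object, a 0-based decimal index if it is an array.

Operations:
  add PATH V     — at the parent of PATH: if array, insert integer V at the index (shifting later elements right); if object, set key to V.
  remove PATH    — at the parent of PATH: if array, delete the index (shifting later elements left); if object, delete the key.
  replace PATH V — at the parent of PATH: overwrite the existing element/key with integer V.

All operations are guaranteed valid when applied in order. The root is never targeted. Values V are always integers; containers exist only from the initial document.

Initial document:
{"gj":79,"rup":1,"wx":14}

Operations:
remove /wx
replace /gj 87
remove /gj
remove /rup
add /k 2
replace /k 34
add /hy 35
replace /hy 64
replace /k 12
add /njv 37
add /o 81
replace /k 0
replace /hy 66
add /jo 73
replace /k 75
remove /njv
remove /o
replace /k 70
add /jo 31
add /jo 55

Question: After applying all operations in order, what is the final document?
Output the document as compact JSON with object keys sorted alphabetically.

After op 1 (remove /wx): {"gj":79,"rup":1}
After op 2 (replace /gj 87): {"gj":87,"rup":1}
After op 3 (remove /gj): {"rup":1}
After op 4 (remove /rup): {}
After op 5 (add /k 2): {"k":2}
After op 6 (replace /k 34): {"k":34}
After op 7 (add /hy 35): {"hy":35,"k":34}
After op 8 (replace /hy 64): {"hy":64,"k":34}
After op 9 (replace /k 12): {"hy":64,"k":12}
After op 10 (add /njv 37): {"hy":64,"k":12,"njv":37}
After op 11 (add /o 81): {"hy":64,"k":12,"njv":37,"o":81}
After op 12 (replace /k 0): {"hy":64,"k":0,"njv":37,"o":81}
After op 13 (replace /hy 66): {"hy":66,"k":0,"njv":37,"o":81}
After op 14 (add /jo 73): {"hy":66,"jo":73,"k":0,"njv":37,"o":81}
After op 15 (replace /k 75): {"hy":66,"jo":73,"k":75,"njv":37,"o":81}
After op 16 (remove /njv): {"hy":66,"jo":73,"k":75,"o":81}
After op 17 (remove /o): {"hy":66,"jo":73,"k":75}
After op 18 (replace /k 70): {"hy":66,"jo":73,"k":70}
After op 19 (add /jo 31): {"hy":66,"jo":31,"k":70}
After op 20 (add /jo 55): {"hy":66,"jo":55,"k":70}

Answer: {"hy":66,"jo":55,"k":70}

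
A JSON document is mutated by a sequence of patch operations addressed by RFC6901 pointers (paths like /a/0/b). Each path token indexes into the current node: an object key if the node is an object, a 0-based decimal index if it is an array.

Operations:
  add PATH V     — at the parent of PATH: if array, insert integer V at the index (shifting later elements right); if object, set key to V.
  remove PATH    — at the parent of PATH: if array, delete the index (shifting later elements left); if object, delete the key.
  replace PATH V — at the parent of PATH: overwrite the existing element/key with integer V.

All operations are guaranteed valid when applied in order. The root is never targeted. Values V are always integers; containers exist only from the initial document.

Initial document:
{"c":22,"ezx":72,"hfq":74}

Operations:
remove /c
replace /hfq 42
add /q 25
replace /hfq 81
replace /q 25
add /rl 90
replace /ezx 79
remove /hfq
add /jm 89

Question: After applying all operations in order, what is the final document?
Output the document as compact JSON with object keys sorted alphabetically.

Answer: {"ezx":79,"jm":89,"q":25,"rl":90}

Derivation:
After op 1 (remove /c): {"ezx":72,"hfq":74}
After op 2 (replace /hfq 42): {"ezx":72,"hfq":42}
After op 3 (add /q 25): {"ezx":72,"hfq":42,"q":25}
After op 4 (replace /hfq 81): {"ezx":72,"hfq":81,"q":25}
After op 5 (replace /q 25): {"ezx":72,"hfq":81,"q":25}
After op 6 (add /rl 90): {"ezx":72,"hfq":81,"q":25,"rl":90}
After op 7 (replace /ezx 79): {"ezx":79,"hfq":81,"q":25,"rl":90}
After op 8 (remove /hfq): {"ezx":79,"q":25,"rl":90}
After op 9 (add /jm 89): {"ezx":79,"jm":89,"q":25,"rl":90}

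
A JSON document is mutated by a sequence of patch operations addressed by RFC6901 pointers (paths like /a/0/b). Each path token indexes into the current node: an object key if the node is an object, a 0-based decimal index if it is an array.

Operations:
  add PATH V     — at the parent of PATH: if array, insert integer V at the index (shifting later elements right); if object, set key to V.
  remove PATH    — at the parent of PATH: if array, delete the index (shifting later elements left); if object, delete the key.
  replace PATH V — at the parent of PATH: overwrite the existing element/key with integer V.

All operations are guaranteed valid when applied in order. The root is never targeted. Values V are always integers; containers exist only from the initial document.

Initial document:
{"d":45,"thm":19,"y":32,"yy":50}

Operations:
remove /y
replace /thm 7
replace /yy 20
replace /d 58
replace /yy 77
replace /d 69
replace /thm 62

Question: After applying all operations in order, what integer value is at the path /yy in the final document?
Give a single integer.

Answer: 77

Derivation:
After op 1 (remove /y): {"d":45,"thm":19,"yy":50}
After op 2 (replace /thm 7): {"d":45,"thm":7,"yy":50}
After op 3 (replace /yy 20): {"d":45,"thm":7,"yy":20}
After op 4 (replace /d 58): {"d":58,"thm":7,"yy":20}
After op 5 (replace /yy 77): {"d":58,"thm":7,"yy":77}
After op 6 (replace /d 69): {"d":69,"thm":7,"yy":77}
After op 7 (replace /thm 62): {"d":69,"thm":62,"yy":77}
Value at /yy: 77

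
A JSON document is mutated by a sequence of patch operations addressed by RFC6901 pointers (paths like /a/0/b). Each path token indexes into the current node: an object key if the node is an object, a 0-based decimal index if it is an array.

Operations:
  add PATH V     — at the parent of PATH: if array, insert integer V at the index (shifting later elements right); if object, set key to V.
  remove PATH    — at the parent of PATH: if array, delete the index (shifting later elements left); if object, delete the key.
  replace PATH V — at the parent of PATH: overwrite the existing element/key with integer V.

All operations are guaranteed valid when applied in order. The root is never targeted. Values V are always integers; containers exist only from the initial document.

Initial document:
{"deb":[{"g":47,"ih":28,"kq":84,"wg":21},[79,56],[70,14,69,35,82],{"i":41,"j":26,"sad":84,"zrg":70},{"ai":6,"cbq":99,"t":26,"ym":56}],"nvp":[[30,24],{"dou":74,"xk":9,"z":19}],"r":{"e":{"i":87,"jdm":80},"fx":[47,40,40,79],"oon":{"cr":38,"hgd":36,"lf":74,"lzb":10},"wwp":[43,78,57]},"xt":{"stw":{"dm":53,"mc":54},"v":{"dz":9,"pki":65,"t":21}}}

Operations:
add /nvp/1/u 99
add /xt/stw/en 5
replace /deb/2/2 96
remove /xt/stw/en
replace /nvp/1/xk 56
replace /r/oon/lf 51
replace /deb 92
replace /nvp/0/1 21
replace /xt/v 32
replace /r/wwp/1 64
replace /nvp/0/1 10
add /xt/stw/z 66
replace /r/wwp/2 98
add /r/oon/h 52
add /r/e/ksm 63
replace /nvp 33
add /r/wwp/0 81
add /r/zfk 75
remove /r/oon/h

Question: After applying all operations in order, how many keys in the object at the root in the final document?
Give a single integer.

After op 1 (add /nvp/1/u 99): {"deb":[{"g":47,"ih":28,"kq":84,"wg":21},[79,56],[70,14,69,35,82],{"i":41,"j":26,"sad":84,"zrg":70},{"ai":6,"cbq":99,"t":26,"ym":56}],"nvp":[[30,24],{"dou":74,"u":99,"xk":9,"z":19}],"r":{"e":{"i":87,"jdm":80},"fx":[47,40,40,79],"oon":{"cr":38,"hgd":36,"lf":74,"lzb":10},"wwp":[43,78,57]},"xt":{"stw":{"dm":53,"mc":54},"v":{"dz":9,"pki":65,"t":21}}}
After op 2 (add /xt/stw/en 5): {"deb":[{"g":47,"ih":28,"kq":84,"wg":21},[79,56],[70,14,69,35,82],{"i":41,"j":26,"sad":84,"zrg":70},{"ai":6,"cbq":99,"t":26,"ym":56}],"nvp":[[30,24],{"dou":74,"u":99,"xk":9,"z":19}],"r":{"e":{"i":87,"jdm":80},"fx":[47,40,40,79],"oon":{"cr":38,"hgd":36,"lf":74,"lzb":10},"wwp":[43,78,57]},"xt":{"stw":{"dm":53,"en":5,"mc":54},"v":{"dz":9,"pki":65,"t":21}}}
After op 3 (replace /deb/2/2 96): {"deb":[{"g":47,"ih":28,"kq":84,"wg":21},[79,56],[70,14,96,35,82],{"i":41,"j":26,"sad":84,"zrg":70},{"ai":6,"cbq":99,"t":26,"ym":56}],"nvp":[[30,24],{"dou":74,"u":99,"xk":9,"z":19}],"r":{"e":{"i":87,"jdm":80},"fx":[47,40,40,79],"oon":{"cr":38,"hgd":36,"lf":74,"lzb":10},"wwp":[43,78,57]},"xt":{"stw":{"dm":53,"en":5,"mc":54},"v":{"dz":9,"pki":65,"t":21}}}
After op 4 (remove /xt/stw/en): {"deb":[{"g":47,"ih":28,"kq":84,"wg":21},[79,56],[70,14,96,35,82],{"i":41,"j":26,"sad":84,"zrg":70},{"ai":6,"cbq":99,"t":26,"ym":56}],"nvp":[[30,24],{"dou":74,"u":99,"xk":9,"z":19}],"r":{"e":{"i":87,"jdm":80},"fx":[47,40,40,79],"oon":{"cr":38,"hgd":36,"lf":74,"lzb":10},"wwp":[43,78,57]},"xt":{"stw":{"dm":53,"mc":54},"v":{"dz":9,"pki":65,"t":21}}}
After op 5 (replace /nvp/1/xk 56): {"deb":[{"g":47,"ih":28,"kq":84,"wg":21},[79,56],[70,14,96,35,82],{"i":41,"j":26,"sad":84,"zrg":70},{"ai":6,"cbq":99,"t":26,"ym":56}],"nvp":[[30,24],{"dou":74,"u":99,"xk":56,"z":19}],"r":{"e":{"i":87,"jdm":80},"fx":[47,40,40,79],"oon":{"cr":38,"hgd":36,"lf":74,"lzb":10},"wwp":[43,78,57]},"xt":{"stw":{"dm":53,"mc":54},"v":{"dz":9,"pki":65,"t":21}}}
After op 6 (replace /r/oon/lf 51): {"deb":[{"g":47,"ih":28,"kq":84,"wg":21},[79,56],[70,14,96,35,82],{"i":41,"j":26,"sad":84,"zrg":70},{"ai":6,"cbq":99,"t":26,"ym":56}],"nvp":[[30,24],{"dou":74,"u":99,"xk":56,"z":19}],"r":{"e":{"i":87,"jdm":80},"fx":[47,40,40,79],"oon":{"cr":38,"hgd":36,"lf":51,"lzb":10},"wwp":[43,78,57]},"xt":{"stw":{"dm":53,"mc":54},"v":{"dz":9,"pki":65,"t":21}}}
After op 7 (replace /deb 92): {"deb":92,"nvp":[[30,24],{"dou":74,"u":99,"xk":56,"z":19}],"r":{"e":{"i":87,"jdm":80},"fx":[47,40,40,79],"oon":{"cr":38,"hgd":36,"lf":51,"lzb":10},"wwp":[43,78,57]},"xt":{"stw":{"dm":53,"mc":54},"v":{"dz":9,"pki":65,"t":21}}}
After op 8 (replace /nvp/0/1 21): {"deb":92,"nvp":[[30,21],{"dou":74,"u":99,"xk":56,"z":19}],"r":{"e":{"i":87,"jdm":80},"fx":[47,40,40,79],"oon":{"cr":38,"hgd":36,"lf":51,"lzb":10},"wwp":[43,78,57]},"xt":{"stw":{"dm":53,"mc":54},"v":{"dz":9,"pki":65,"t":21}}}
After op 9 (replace /xt/v 32): {"deb":92,"nvp":[[30,21],{"dou":74,"u":99,"xk":56,"z":19}],"r":{"e":{"i":87,"jdm":80},"fx":[47,40,40,79],"oon":{"cr":38,"hgd":36,"lf":51,"lzb":10},"wwp":[43,78,57]},"xt":{"stw":{"dm":53,"mc":54},"v":32}}
After op 10 (replace /r/wwp/1 64): {"deb":92,"nvp":[[30,21],{"dou":74,"u":99,"xk":56,"z":19}],"r":{"e":{"i":87,"jdm":80},"fx":[47,40,40,79],"oon":{"cr":38,"hgd":36,"lf":51,"lzb":10},"wwp":[43,64,57]},"xt":{"stw":{"dm":53,"mc":54},"v":32}}
After op 11 (replace /nvp/0/1 10): {"deb":92,"nvp":[[30,10],{"dou":74,"u":99,"xk":56,"z":19}],"r":{"e":{"i":87,"jdm":80},"fx":[47,40,40,79],"oon":{"cr":38,"hgd":36,"lf":51,"lzb":10},"wwp":[43,64,57]},"xt":{"stw":{"dm":53,"mc":54},"v":32}}
After op 12 (add /xt/stw/z 66): {"deb":92,"nvp":[[30,10],{"dou":74,"u":99,"xk":56,"z":19}],"r":{"e":{"i":87,"jdm":80},"fx":[47,40,40,79],"oon":{"cr":38,"hgd":36,"lf":51,"lzb":10},"wwp":[43,64,57]},"xt":{"stw":{"dm":53,"mc":54,"z":66},"v":32}}
After op 13 (replace /r/wwp/2 98): {"deb":92,"nvp":[[30,10],{"dou":74,"u":99,"xk":56,"z":19}],"r":{"e":{"i":87,"jdm":80},"fx":[47,40,40,79],"oon":{"cr":38,"hgd":36,"lf":51,"lzb":10},"wwp":[43,64,98]},"xt":{"stw":{"dm":53,"mc":54,"z":66},"v":32}}
After op 14 (add /r/oon/h 52): {"deb":92,"nvp":[[30,10],{"dou":74,"u":99,"xk":56,"z":19}],"r":{"e":{"i":87,"jdm":80},"fx":[47,40,40,79],"oon":{"cr":38,"h":52,"hgd":36,"lf":51,"lzb":10},"wwp":[43,64,98]},"xt":{"stw":{"dm":53,"mc":54,"z":66},"v":32}}
After op 15 (add /r/e/ksm 63): {"deb":92,"nvp":[[30,10],{"dou":74,"u":99,"xk":56,"z":19}],"r":{"e":{"i":87,"jdm":80,"ksm":63},"fx":[47,40,40,79],"oon":{"cr":38,"h":52,"hgd":36,"lf":51,"lzb":10},"wwp":[43,64,98]},"xt":{"stw":{"dm":53,"mc":54,"z":66},"v":32}}
After op 16 (replace /nvp 33): {"deb":92,"nvp":33,"r":{"e":{"i":87,"jdm":80,"ksm":63},"fx":[47,40,40,79],"oon":{"cr":38,"h":52,"hgd":36,"lf":51,"lzb":10},"wwp":[43,64,98]},"xt":{"stw":{"dm":53,"mc":54,"z":66},"v":32}}
After op 17 (add /r/wwp/0 81): {"deb":92,"nvp":33,"r":{"e":{"i":87,"jdm":80,"ksm":63},"fx":[47,40,40,79],"oon":{"cr":38,"h":52,"hgd":36,"lf":51,"lzb":10},"wwp":[81,43,64,98]},"xt":{"stw":{"dm":53,"mc":54,"z":66},"v":32}}
After op 18 (add /r/zfk 75): {"deb":92,"nvp":33,"r":{"e":{"i":87,"jdm":80,"ksm":63},"fx":[47,40,40,79],"oon":{"cr":38,"h":52,"hgd":36,"lf":51,"lzb":10},"wwp":[81,43,64,98],"zfk":75},"xt":{"stw":{"dm":53,"mc":54,"z":66},"v":32}}
After op 19 (remove /r/oon/h): {"deb":92,"nvp":33,"r":{"e":{"i":87,"jdm":80,"ksm":63},"fx":[47,40,40,79],"oon":{"cr":38,"hgd":36,"lf":51,"lzb":10},"wwp":[81,43,64,98],"zfk":75},"xt":{"stw":{"dm":53,"mc":54,"z":66},"v":32}}
Size at the root: 4

Answer: 4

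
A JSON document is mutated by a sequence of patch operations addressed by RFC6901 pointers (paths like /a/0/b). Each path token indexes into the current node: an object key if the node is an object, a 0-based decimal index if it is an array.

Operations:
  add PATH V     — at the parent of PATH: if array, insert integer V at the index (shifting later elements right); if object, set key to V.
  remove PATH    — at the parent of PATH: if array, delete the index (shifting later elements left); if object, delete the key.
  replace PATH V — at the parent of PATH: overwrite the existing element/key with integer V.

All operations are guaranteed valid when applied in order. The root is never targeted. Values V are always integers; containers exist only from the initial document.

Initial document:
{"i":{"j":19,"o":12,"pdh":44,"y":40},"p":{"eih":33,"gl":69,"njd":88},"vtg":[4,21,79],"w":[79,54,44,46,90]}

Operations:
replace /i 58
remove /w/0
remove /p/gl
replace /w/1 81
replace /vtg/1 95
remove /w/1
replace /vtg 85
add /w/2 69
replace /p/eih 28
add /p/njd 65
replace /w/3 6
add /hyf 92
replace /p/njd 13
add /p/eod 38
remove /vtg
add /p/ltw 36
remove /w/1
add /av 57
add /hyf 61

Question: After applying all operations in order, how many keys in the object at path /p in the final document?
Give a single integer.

Answer: 4

Derivation:
After op 1 (replace /i 58): {"i":58,"p":{"eih":33,"gl":69,"njd":88},"vtg":[4,21,79],"w":[79,54,44,46,90]}
After op 2 (remove /w/0): {"i":58,"p":{"eih":33,"gl":69,"njd":88},"vtg":[4,21,79],"w":[54,44,46,90]}
After op 3 (remove /p/gl): {"i":58,"p":{"eih":33,"njd":88},"vtg":[4,21,79],"w":[54,44,46,90]}
After op 4 (replace /w/1 81): {"i":58,"p":{"eih":33,"njd":88},"vtg":[4,21,79],"w":[54,81,46,90]}
After op 5 (replace /vtg/1 95): {"i":58,"p":{"eih":33,"njd":88},"vtg":[4,95,79],"w":[54,81,46,90]}
After op 6 (remove /w/1): {"i":58,"p":{"eih":33,"njd":88},"vtg":[4,95,79],"w":[54,46,90]}
After op 7 (replace /vtg 85): {"i":58,"p":{"eih":33,"njd":88},"vtg":85,"w":[54,46,90]}
After op 8 (add /w/2 69): {"i":58,"p":{"eih":33,"njd":88},"vtg":85,"w":[54,46,69,90]}
After op 9 (replace /p/eih 28): {"i":58,"p":{"eih":28,"njd":88},"vtg":85,"w":[54,46,69,90]}
After op 10 (add /p/njd 65): {"i":58,"p":{"eih":28,"njd":65},"vtg":85,"w":[54,46,69,90]}
After op 11 (replace /w/3 6): {"i":58,"p":{"eih":28,"njd":65},"vtg":85,"w":[54,46,69,6]}
After op 12 (add /hyf 92): {"hyf":92,"i":58,"p":{"eih":28,"njd":65},"vtg":85,"w":[54,46,69,6]}
After op 13 (replace /p/njd 13): {"hyf":92,"i":58,"p":{"eih":28,"njd":13},"vtg":85,"w":[54,46,69,6]}
After op 14 (add /p/eod 38): {"hyf":92,"i":58,"p":{"eih":28,"eod":38,"njd":13},"vtg":85,"w":[54,46,69,6]}
After op 15 (remove /vtg): {"hyf":92,"i":58,"p":{"eih":28,"eod":38,"njd":13},"w":[54,46,69,6]}
After op 16 (add /p/ltw 36): {"hyf":92,"i":58,"p":{"eih":28,"eod":38,"ltw":36,"njd":13},"w":[54,46,69,6]}
After op 17 (remove /w/1): {"hyf":92,"i":58,"p":{"eih":28,"eod":38,"ltw":36,"njd":13},"w":[54,69,6]}
After op 18 (add /av 57): {"av":57,"hyf":92,"i":58,"p":{"eih":28,"eod":38,"ltw":36,"njd":13},"w":[54,69,6]}
After op 19 (add /hyf 61): {"av":57,"hyf":61,"i":58,"p":{"eih":28,"eod":38,"ltw":36,"njd":13},"w":[54,69,6]}
Size at path /p: 4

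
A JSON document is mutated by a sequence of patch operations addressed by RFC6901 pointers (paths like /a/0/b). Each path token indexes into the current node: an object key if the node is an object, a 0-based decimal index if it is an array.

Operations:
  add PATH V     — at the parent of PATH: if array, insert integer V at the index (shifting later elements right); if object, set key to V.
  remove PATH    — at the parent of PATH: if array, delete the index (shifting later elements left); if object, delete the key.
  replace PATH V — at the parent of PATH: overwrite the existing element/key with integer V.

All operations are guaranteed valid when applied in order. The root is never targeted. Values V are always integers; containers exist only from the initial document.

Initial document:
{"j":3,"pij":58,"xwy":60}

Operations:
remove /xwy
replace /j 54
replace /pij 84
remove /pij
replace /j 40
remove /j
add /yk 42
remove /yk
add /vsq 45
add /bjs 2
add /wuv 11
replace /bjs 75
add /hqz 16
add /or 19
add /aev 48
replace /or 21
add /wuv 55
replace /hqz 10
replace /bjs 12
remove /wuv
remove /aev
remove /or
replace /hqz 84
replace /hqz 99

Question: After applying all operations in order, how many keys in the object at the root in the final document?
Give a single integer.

After op 1 (remove /xwy): {"j":3,"pij":58}
After op 2 (replace /j 54): {"j":54,"pij":58}
After op 3 (replace /pij 84): {"j":54,"pij":84}
After op 4 (remove /pij): {"j":54}
After op 5 (replace /j 40): {"j":40}
After op 6 (remove /j): {}
After op 7 (add /yk 42): {"yk":42}
After op 8 (remove /yk): {}
After op 9 (add /vsq 45): {"vsq":45}
After op 10 (add /bjs 2): {"bjs":2,"vsq":45}
After op 11 (add /wuv 11): {"bjs":2,"vsq":45,"wuv":11}
After op 12 (replace /bjs 75): {"bjs":75,"vsq":45,"wuv":11}
After op 13 (add /hqz 16): {"bjs":75,"hqz":16,"vsq":45,"wuv":11}
After op 14 (add /or 19): {"bjs":75,"hqz":16,"or":19,"vsq":45,"wuv":11}
After op 15 (add /aev 48): {"aev":48,"bjs":75,"hqz":16,"or":19,"vsq":45,"wuv":11}
After op 16 (replace /or 21): {"aev":48,"bjs":75,"hqz":16,"or":21,"vsq":45,"wuv":11}
After op 17 (add /wuv 55): {"aev":48,"bjs":75,"hqz":16,"or":21,"vsq":45,"wuv":55}
After op 18 (replace /hqz 10): {"aev":48,"bjs":75,"hqz":10,"or":21,"vsq":45,"wuv":55}
After op 19 (replace /bjs 12): {"aev":48,"bjs":12,"hqz":10,"or":21,"vsq":45,"wuv":55}
After op 20 (remove /wuv): {"aev":48,"bjs":12,"hqz":10,"or":21,"vsq":45}
After op 21 (remove /aev): {"bjs":12,"hqz":10,"or":21,"vsq":45}
After op 22 (remove /or): {"bjs":12,"hqz":10,"vsq":45}
After op 23 (replace /hqz 84): {"bjs":12,"hqz":84,"vsq":45}
After op 24 (replace /hqz 99): {"bjs":12,"hqz":99,"vsq":45}
Size at the root: 3

Answer: 3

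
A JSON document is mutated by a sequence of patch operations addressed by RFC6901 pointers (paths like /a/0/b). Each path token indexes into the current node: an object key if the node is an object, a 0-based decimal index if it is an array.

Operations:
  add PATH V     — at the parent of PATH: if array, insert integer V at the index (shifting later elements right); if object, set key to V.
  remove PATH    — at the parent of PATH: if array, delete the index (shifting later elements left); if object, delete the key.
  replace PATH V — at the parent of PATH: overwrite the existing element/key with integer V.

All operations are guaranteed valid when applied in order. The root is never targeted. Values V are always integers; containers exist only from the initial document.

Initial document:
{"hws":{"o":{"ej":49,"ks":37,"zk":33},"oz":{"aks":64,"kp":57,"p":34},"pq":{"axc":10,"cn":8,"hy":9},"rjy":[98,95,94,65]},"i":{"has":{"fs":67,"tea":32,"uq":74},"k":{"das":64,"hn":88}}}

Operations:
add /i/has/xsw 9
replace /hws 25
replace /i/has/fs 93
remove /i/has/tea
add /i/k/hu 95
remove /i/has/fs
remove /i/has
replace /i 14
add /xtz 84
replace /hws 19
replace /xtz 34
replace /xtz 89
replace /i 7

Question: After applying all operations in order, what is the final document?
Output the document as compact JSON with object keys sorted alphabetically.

After op 1 (add /i/has/xsw 9): {"hws":{"o":{"ej":49,"ks":37,"zk":33},"oz":{"aks":64,"kp":57,"p":34},"pq":{"axc":10,"cn":8,"hy":9},"rjy":[98,95,94,65]},"i":{"has":{"fs":67,"tea":32,"uq":74,"xsw":9},"k":{"das":64,"hn":88}}}
After op 2 (replace /hws 25): {"hws":25,"i":{"has":{"fs":67,"tea":32,"uq":74,"xsw":9},"k":{"das":64,"hn":88}}}
After op 3 (replace /i/has/fs 93): {"hws":25,"i":{"has":{"fs":93,"tea":32,"uq":74,"xsw":9},"k":{"das":64,"hn":88}}}
After op 4 (remove /i/has/tea): {"hws":25,"i":{"has":{"fs":93,"uq":74,"xsw":9},"k":{"das":64,"hn":88}}}
After op 5 (add /i/k/hu 95): {"hws":25,"i":{"has":{"fs":93,"uq":74,"xsw":9},"k":{"das":64,"hn":88,"hu":95}}}
After op 6 (remove /i/has/fs): {"hws":25,"i":{"has":{"uq":74,"xsw":9},"k":{"das":64,"hn":88,"hu":95}}}
After op 7 (remove /i/has): {"hws":25,"i":{"k":{"das":64,"hn":88,"hu":95}}}
After op 8 (replace /i 14): {"hws":25,"i":14}
After op 9 (add /xtz 84): {"hws":25,"i":14,"xtz":84}
After op 10 (replace /hws 19): {"hws":19,"i":14,"xtz":84}
After op 11 (replace /xtz 34): {"hws":19,"i":14,"xtz":34}
After op 12 (replace /xtz 89): {"hws":19,"i":14,"xtz":89}
After op 13 (replace /i 7): {"hws":19,"i":7,"xtz":89}

Answer: {"hws":19,"i":7,"xtz":89}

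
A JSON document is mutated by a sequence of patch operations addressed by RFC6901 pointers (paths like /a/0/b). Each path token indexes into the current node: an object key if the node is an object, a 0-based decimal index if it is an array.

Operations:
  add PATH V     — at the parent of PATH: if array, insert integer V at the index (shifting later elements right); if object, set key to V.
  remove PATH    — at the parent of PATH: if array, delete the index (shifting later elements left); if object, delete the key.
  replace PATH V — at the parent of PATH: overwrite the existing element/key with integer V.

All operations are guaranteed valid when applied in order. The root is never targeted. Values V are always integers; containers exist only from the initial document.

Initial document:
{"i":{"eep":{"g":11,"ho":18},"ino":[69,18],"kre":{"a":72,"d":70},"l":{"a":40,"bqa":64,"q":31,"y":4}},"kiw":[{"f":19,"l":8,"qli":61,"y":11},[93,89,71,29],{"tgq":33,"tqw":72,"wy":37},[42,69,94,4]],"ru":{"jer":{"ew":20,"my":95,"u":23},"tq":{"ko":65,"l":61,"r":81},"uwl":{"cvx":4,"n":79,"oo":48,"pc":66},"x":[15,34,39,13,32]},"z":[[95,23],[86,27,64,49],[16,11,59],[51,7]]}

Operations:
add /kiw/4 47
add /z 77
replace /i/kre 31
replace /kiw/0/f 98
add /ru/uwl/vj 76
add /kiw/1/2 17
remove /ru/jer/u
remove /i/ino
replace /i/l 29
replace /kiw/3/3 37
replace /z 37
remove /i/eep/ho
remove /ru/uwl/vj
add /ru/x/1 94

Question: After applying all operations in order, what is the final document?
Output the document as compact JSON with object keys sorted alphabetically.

Answer: {"i":{"eep":{"g":11},"kre":31,"l":29},"kiw":[{"f":98,"l":8,"qli":61,"y":11},[93,89,17,71,29],{"tgq":33,"tqw":72,"wy":37},[42,69,94,37],47],"ru":{"jer":{"ew":20,"my":95},"tq":{"ko":65,"l":61,"r":81},"uwl":{"cvx":4,"n":79,"oo":48,"pc":66},"x":[15,94,34,39,13,32]},"z":37}

Derivation:
After op 1 (add /kiw/4 47): {"i":{"eep":{"g":11,"ho":18},"ino":[69,18],"kre":{"a":72,"d":70},"l":{"a":40,"bqa":64,"q":31,"y":4}},"kiw":[{"f":19,"l":8,"qli":61,"y":11},[93,89,71,29],{"tgq":33,"tqw":72,"wy":37},[42,69,94,4],47],"ru":{"jer":{"ew":20,"my":95,"u":23},"tq":{"ko":65,"l":61,"r":81},"uwl":{"cvx":4,"n":79,"oo":48,"pc":66},"x":[15,34,39,13,32]},"z":[[95,23],[86,27,64,49],[16,11,59],[51,7]]}
After op 2 (add /z 77): {"i":{"eep":{"g":11,"ho":18},"ino":[69,18],"kre":{"a":72,"d":70},"l":{"a":40,"bqa":64,"q":31,"y":4}},"kiw":[{"f":19,"l":8,"qli":61,"y":11},[93,89,71,29],{"tgq":33,"tqw":72,"wy":37},[42,69,94,4],47],"ru":{"jer":{"ew":20,"my":95,"u":23},"tq":{"ko":65,"l":61,"r":81},"uwl":{"cvx":4,"n":79,"oo":48,"pc":66},"x":[15,34,39,13,32]},"z":77}
After op 3 (replace /i/kre 31): {"i":{"eep":{"g":11,"ho":18},"ino":[69,18],"kre":31,"l":{"a":40,"bqa":64,"q":31,"y":4}},"kiw":[{"f":19,"l":8,"qli":61,"y":11},[93,89,71,29],{"tgq":33,"tqw":72,"wy":37},[42,69,94,4],47],"ru":{"jer":{"ew":20,"my":95,"u":23},"tq":{"ko":65,"l":61,"r":81},"uwl":{"cvx":4,"n":79,"oo":48,"pc":66},"x":[15,34,39,13,32]},"z":77}
After op 4 (replace /kiw/0/f 98): {"i":{"eep":{"g":11,"ho":18},"ino":[69,18],"kre":31,"l":{"a":40,"bqa":64,"q":31,"y":4}},"kiw":[{"f":98,"l":8,"qli":61,"y":11},[93,89,71,29],{"tgq":33,"tqw":72,"wy":37},[42,69,94,4],47],"ru":{"jer":{"ew":20,"my":95,"u":23},"tq":{"ko":65,"l":61,"r":81},"uwl":{"cvx":4,"n":79,"oo":48,"pc":66},"x":[15,34,39,13,32]},"z":77}
After op 5 (add /ru/uwl/vj 76): {"i":{"eep":{"g":11,"ho":18},"ino":[69,18],"kre":31,"l":{"a":40,"bqa":64,"q":31,"y":4}},"kiw":[{"f":98,"l":8,"qli":61,"y":11},[93,89,71,29],{"tgq":33,"tqw":72,"wy":37},[42,69,94,4],47],"ru":{"jer":{"ew":20,"my":95,"u":23},"tq":{"ko":65,"l":61,"r":81},"uwl":{"cvx":4,"n":79,"oo":48,"pc":66,"vj":76},"x":[15,34,39,13,32]},"z":77}
After op 6 (add /kiw/1/2 17): {"i":{"eep":{"g":11,"ho":18},"ino":[69,18],"kre":31,"l":{"a":40,"bqa":64,"q":31,"y":4}},"kiw":[{"f":98,"l":8,"qli":61,"y":11},[93,89,17,71,29],{"tgq":33,"tqw":72,"wy":37},[42,69,94,4],47],"ru":{"jer":{"ew":20,"my":95,"u":23},"tq":{"ko":65,"l":61,"r":81},"uwl":{"cvx":4,"n":79,"oo":48,"pc":66,"vj":76},"x":[15,34,39,13,32]},"z":77}
After op 7 (remove /ru/jer/u): {"i":{"eep":{"g":11,"ho":18},"ino":[69,18],"kre":31,"l":{"a":40,"bqa":64,"q":31,"y":4}},"kiw":[{"f":98,"l":8,"qli":61,"y":11},[93,89,17,71,29],{"tgq":33,"tqw":72,"wy":37},[42,69,94,4],47],"ru":{"jer":{"ew":20,"my":95},"tq":{"ko":65,"l":61,"r":81},"uwl":{"cvx":4,"n":79,"oo":48,"pc":66,"vj":76},"x":[15,34,39,13,32]},"z":77}
After op 8 (remove /i/ino): {"i":{"eep":{"g":11,"ho":18},"kre":31,"l":{"a":40,"bqa":64,"q":31,"y":4}},"kiw":[{"f":98,"l":8,"qli":61,"y":11},[93,89,17,71,29],{"tgq":33,"tqw":72,"wy":37},[42,69,94,4],47],"ru":{"jer":{"ew":20,"my":95},"tq":{"ko":65,"l":61,"r":81},"uwl":{"cvx":4,"n":79,"oo":48,"pc":66,"vj":76},"x":[15,34,39,13,32]},"z":77}
After op 9 (replace /i/l 29): {"i":{"eep":{"g":11,"ho":18},"kre":31,"l":29},"kiw":[{"f":98,"l":8,"qli":61,"y":11},[93,89,17,71,29],{"tgq":33,"tqw":72,"wy":37},[42,69,94,4],47],"ru":{"jer":{"ew":20,"my":95},"tq":{"ko":65,"l":61,"r":81},"uwl":{"cvx":4,"n":79,"oo":48,"pc":66,"vj":76},"x":[15,34,39,13,32]},"z":77}
After op 10 (replace /kiw/3/3 37): {"i":{"eep":{"g":11,"ho":18},"kre":31,"l":29},"kiw":[{"f":98,"l":8,"qli":61,"y":11},[93,89,17,71,29],{"tgq":33,"tqw":72,"wy":37},[42,69,94,37],47],"ru":{"jer":{"ew":20,"my":95},"tq":{"ko":65,"l":61,"r":81},"uwl":{"cvx":4,"n":79,"oo":48,"pc":66,"vj":76},"x":[15,34,39,13,32]},"z":77}
After op 11 (replace /z 37): {"i":{"eep":{"g":11,"ho":18},"kre":31,"l":29},"kiw":[{"f":98,"l":8,"qli":61,"y":11},[93,89,17,71,29],{"tgq":33,"tqw":72,"wy":37},[42,69,94,37],47],"ru":{"jer":{"ew":20,"my":95},"tq":{"ko":65,"l":61,"r":81},"uwl":{"cvx":4,"n":79,"oo":48,"pc":66,"vj":76},"x":[15,34,39,13,32]},"z":37}
After op 12 (remove /i/eep/ho): {"i":{"eep":{"g":11},"kre":31,"l":29},"kiw":[{"f":98,"l":8,"qli":61,"y":11},[93,89,17,71,29],{"tgq":33,"tqw":72,"wy":37},[42,69,94,37],47],"ru":{"jer":{"ew":20,"my":95},"tq":{"ko":65,"l":61,"r":81},"uwl":{"cvx":4,"n":79,"oo":48,"pc":66,"vj":76},"x":[15,34,39,13,32]},"z":37}
After op 13 (remove /ru/uwl/vj): {"i":{"eep":{"g":11},"kre":31,"l":29},"kiw":[{"f":98,"l":8,"qli":61,"y":11},[93,89,17,71,29],{"tgq":33,"tqw":72,"wy":37},[42,69,94,37],47],"ru":{"jer":{"ew":20,"my":95},"tq":{"ko":65,"l":61,"r":81},"uwl":{"cvx":4,"n":79,"oo":48,"pc":66},"x":[15,34,39,13,32]},"z":37}
After op 14 (add /ru/x/1 94): {"i":{"eep":{"g":11},"kre":31,"l":29},"kiw":[{"f":98,"l":8,"qli":61,"y":11},[93,89,17,71,29],{"tgq":33,"tqw":72,"wy":37},[42,69,94,37],47],"ru":{"jer":{"ew":20,"my":95},"tq":{"ko":65,"l":61,"r":81},"uwl":{"cvx":4,"n":79,"oo":48,"pc":66},"x":[15,94,34,39,13,32]},"z":37}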